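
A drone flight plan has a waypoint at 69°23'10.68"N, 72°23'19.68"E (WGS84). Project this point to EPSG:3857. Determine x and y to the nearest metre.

x 8058284 m, y 10871850 m

Web Mercator is spherical with R = a = 6378137 m.
x = R·λ = 6378137 × 1.263422902 = 8058284.355 m.
y = R·ln tan(π/4 + φ/2) = 6378137 × 1.704549428 = 10871849.773 m.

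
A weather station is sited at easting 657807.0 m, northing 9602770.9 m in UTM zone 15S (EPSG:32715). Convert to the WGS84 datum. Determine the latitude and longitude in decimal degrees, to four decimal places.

Zone 15S: λ₀ = -93°, k₀ = 0.9996, false easting 500000 m, false northing 10000000 m.
Meridian distance M = (N − FN)/k₀ = -397388.1 m.
Inverse transverse Mercator on WGS84 gives φ = -3.59269958°, λ = -91.57919988°.

lat -3.5927°, lon -91.5792°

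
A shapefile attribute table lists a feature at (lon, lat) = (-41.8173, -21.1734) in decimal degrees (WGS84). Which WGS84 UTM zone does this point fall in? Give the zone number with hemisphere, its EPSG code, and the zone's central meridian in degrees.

Zone 24S (EPSG:32724), central meridian -39°

UTM zone = ⌊(λ + 180)/6⌋ + 1; -41.8173° ∈ [-42°, -36°) → zone 24.
Hemisphere: S (φ < 0).
Central meridian λ₀ = 6×24 − 183 = -39°.
EPSG code: 32724.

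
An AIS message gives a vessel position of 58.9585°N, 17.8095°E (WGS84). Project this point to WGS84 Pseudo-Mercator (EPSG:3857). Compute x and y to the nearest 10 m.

x 1982540 m, y 8171420 m

Web Mercator is spherical with R = a = 6378137 m.
x = R·λ = 6378137 × 0.310834413 = 1982544.471 m.
y = R·ln tan(π/4 + φ/2) = 6378137 × 1.281161340 = 8171422.545 m.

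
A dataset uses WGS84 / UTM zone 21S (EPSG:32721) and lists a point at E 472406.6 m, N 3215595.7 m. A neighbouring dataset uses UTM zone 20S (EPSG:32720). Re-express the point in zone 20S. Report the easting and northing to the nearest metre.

E 794708 m, N 3203326 m

UTM 21S → geographic: φ = -61.19309981°, λ = -57.51330050°.
UTM 20S (λ₀ = -63°) forward: E = 794707.823 m, N = 3203325.604 m.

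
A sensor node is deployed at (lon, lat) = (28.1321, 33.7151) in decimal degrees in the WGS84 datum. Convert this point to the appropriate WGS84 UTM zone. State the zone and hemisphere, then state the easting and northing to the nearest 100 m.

Longitude 28.1321° lies in the 6° band [24°, 30°), giving zone 35; latitude is north of the equator, so 35N.
Zone 35 central meridian λ₀ = 6×35 − 183 = 27°; Δλ = +1.1321°.
Transverse Mercator on WGS84 with k₀ = 0.9996 gives E = 604897.355 m, N = 3731142.835 m.

Zone 35N: E 604900 m, N 3731100 m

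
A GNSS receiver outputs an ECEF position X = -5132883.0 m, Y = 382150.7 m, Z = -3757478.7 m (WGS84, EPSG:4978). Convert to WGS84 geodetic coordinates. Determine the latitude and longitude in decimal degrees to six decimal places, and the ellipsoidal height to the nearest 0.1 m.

lat -36.313600°, lon 175.742100°, h 2011.6 m

λ = atan2(Y, X) = 175.74210043°; p = √(X²+Y²) = 5147089.2 m.
Bowring's method on WGS84 (a = 6378137 m, b = 6356752.314 m) gives φ = -36.31359991°, h = 2011.557 m.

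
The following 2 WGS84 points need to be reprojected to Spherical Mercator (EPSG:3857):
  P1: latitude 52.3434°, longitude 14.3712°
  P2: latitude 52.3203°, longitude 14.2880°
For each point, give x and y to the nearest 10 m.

Web Mercator: x = R·λ, y = R·ln tan(π/4+φ/2), R = 6378137 m.
P1 (52.3434°, 14.3712°) → (1599794.666, 6862456.338) m.
P2 (52.3203°, 14.2880°) → (1590532.884, 6858248.296) m.

P1: x 1599790 m, y 6862460 m; P2: x 1590530 m, y 6858250 m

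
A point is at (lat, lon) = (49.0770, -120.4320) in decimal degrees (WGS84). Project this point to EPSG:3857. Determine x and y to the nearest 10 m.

x -13406430 m, y 6287940 m

Web Mercator is spherical with R = a = 6378137 m.
x = R·λ = 6378137 × -2.101934925 = -13406428.915 m.
y = R·ln tan(π/4 + φ/2) = 6378137 × 0.985857908 = 6287936.797 m.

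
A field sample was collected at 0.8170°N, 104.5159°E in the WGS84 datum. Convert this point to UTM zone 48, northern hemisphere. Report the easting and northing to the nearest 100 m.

Zone 48 central meridian λ₀ = 6×48 − 183 = 105°; Δλ = -0.4841°.
Transverse Mercator on WGS84 with k₀ = 0.9996 gives E = 446136.585 m, N = 90306.354 m.

E 446100 m, N 90300 m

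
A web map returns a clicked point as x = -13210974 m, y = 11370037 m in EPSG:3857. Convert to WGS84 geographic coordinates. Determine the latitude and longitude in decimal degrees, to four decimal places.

lat 70.9055°, lon -118.6762°

R = 6378137 m. λ = x/R = -118.67619862°.
φ = 2·arctan(exp(y/R)) − 90° = 2·arctan(5.94564) − 90° = 70.90549856°.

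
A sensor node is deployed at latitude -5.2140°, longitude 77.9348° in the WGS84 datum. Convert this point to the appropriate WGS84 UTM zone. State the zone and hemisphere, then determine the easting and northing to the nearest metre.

Longitude 77.9348° lies in the 6° band [72°, 78°), giving zone 43; latitude is south of the equator, so 43S.
Zone 43 central meridian λ₀ = 6×43 − 183 = 75°; Δλ = +2.9348°.
Transverse Mercator on WGS84 with k₀ = 0.9996 gives E = 825368.379 m, N = 9422922.620 m.

Zone 43S: E 825368 m, N 9422923 m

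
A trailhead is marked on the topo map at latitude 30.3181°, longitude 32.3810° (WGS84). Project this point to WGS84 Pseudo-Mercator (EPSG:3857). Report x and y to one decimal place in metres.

x 3604636.4 m, y 3544504.5 m

Web Mercator is spherical with R = a = 6378137 m.
x = R·λ = 6378137 × 0.565155065 = 3604636.431 m.
y = R·ln tan(π/4 + φ/2) = 6378137 × 0.555727247 = 3544504.516 m.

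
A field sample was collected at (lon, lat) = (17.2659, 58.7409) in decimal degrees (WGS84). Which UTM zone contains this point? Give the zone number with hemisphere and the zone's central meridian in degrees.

UTM zone = ⌊(λ + 180)/6⌋ + 1; 17.2659° ∈ [12°, 18°) → zone 33.
Hemisphere: N (φ ≥ 0).
Central meridian λ₀ = 6×33 − 183 = 15°.

Zone 33N, central meridian 15°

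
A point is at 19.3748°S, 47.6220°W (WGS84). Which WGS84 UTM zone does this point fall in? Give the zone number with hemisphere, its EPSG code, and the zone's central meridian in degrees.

Zone 23S (EPSG:32723), central meridian -45°

UTM zone = ⌊(λ + 180)/6⌋ + 1; -47.6220° ∈ [-48°, -42°) → zone 23.
Hemisphere: S (φ < 0).
Central meridian λ₀ = 6×23 − 183 = -45°.
EPSG code: 32723.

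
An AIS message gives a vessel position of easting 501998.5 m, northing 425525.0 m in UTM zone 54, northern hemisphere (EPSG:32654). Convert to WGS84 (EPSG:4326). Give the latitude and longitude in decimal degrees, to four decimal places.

Zone 54N: λ₀ = 141°, k₀ = 0.9996, false easting 500000 m.
Meridian distance M = (N − FN)/k₀ = 425695.3 m.
Inverse transverse Mercator on WGS84 gives φ = 3.84979984°, λ = 141.01800036°.

lat 3.8498°, lon 141.0180°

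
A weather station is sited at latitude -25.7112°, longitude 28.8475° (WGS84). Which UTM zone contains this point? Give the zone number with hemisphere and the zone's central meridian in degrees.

UTM zone = ⌊(λ + 180)/6⌋ + 1; 28.8475° ∈ [24°, 30°) → zone 35.
Hemisphere: S (φ < 0).
Central meridian λ₀ = 6×35 − 183 = 27°.

Zone 35S, central meridian 27°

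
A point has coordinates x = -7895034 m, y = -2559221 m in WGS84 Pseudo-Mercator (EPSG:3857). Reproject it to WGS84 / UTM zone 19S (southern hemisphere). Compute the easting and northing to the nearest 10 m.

Web Mercator inverse (R = 6378137 m) → φ = -22.39670059°, λ = -70.92229711°.
UTM 19S forward: E = 302108.938 m, N = 7521997.608 m.

E 302110 m, N 7522000 m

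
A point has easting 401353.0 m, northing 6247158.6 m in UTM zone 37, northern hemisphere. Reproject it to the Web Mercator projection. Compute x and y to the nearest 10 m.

Unproject from UTM 37N (λ₀ = 39°) → φ = 56.35880000°, λ = 37.40340033°.
Web Mercator (R = 6378137 m): x = 4163727.478 m, y = 7630176.696 m.

x 4163730 m, y 7630180 m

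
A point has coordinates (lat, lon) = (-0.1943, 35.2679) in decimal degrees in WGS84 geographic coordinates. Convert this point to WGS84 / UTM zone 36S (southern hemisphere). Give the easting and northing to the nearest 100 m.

Zone 36 central meridian λ₀ = 6×36 − 183 = 33°; Δλ = +2.2679°.
Transverse Mercator on WGS84 with k₀ = 0.9996 gives E = 752425.414 m, N = 9978507.063 m.

E 752400 m, N 9978500 m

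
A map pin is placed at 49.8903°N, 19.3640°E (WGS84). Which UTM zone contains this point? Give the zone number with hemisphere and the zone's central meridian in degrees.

UTM zone = ⌊(λ + 180)/6⌋ + 1; 19.3640° ∈ [18°, 24°) → zone 34.
Hemisphere: N (φ ≥ 0).
Central meridian λ₀ = 6×34 − 183 = 21°.

Zone 34N, central meridian 21°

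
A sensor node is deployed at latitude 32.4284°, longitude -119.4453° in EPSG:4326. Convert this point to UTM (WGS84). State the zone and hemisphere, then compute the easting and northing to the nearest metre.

Zone 11N: E 270079 m, N 3590554 m

Longitude -119.4453° lies in the 6° band [-120°, -114°), giving zone 11; latitude is north of the equator, so 11N.
Zone 11 central meridian λ₀ = 6×11 − 183 = -117°; Δλ = -2.4453°.
Transverse Mercator on WGS84 with k₀ = 0.9996 gives E = 270078.841 m, N = 3590554.195 m.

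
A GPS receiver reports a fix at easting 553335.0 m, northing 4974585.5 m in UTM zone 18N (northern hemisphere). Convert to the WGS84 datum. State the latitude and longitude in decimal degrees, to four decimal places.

Zone 18N: λ₀ = -75°, k₀ = 0.9996, false easting 500000 m.
Meridian distance M = (N − FN)/k₀ = 4976576.1 m.
Inverse transverse Mercator on WGS84 gives φ = 44.92269975°, λ = -74.32419940°.

lat 44.9227°, lon -74.3242°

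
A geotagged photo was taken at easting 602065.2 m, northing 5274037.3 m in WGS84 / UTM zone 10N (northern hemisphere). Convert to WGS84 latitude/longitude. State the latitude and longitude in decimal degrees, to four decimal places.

lat 47.6117°, lon -121.6419°

Zone 10N: λ₀ = -123°, k₀ = 0.9996, false easting 500000 m.
Meridian distance M = (N − FN)/k₀ = 5276147.8 m.
Inverse transverse Mercator on WGS84 gives φ = 47.61170025°, λ = -121.64189961°.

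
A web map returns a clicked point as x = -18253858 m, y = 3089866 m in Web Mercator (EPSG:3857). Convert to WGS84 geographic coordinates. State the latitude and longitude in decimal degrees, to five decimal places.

lat 26.73070°, lon -163.97720°

R = 6378137 m. λ = x/R = -163.97719636°.
φ = 2·arctan(exp(y/R)) − 90° = 2·arctan(1.62328) − 90° = 26.73069701°.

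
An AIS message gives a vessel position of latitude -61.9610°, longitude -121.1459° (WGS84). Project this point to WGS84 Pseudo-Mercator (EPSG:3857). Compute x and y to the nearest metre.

Web Mercator is spherical with R = a = 6378137 m.
x = R·λ = 6378137 × -2.114394830 = -13485899.900 m.
y = R·ln tan(π/4 + φ/2) = 6378137 × -1.387537014 = -8849901.167 m.

x -13485900 m, y -8849901 m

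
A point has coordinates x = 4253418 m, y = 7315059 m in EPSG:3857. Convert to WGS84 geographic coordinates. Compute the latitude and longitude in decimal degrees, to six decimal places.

R = 6378137 m. λ = x/R = 38.20910399°.
φ = 2·arctan(exp(y/R)) − 90° = 2·arctan(3.14840) − 90° = 54.75809954°.

lat 54.758100°, lon 38.209104°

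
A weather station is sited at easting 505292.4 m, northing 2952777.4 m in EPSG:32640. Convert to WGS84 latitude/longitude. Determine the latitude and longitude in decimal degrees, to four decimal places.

lat 26.6961°, lon 57.0532°

Zone 40N: λ₀ = 57°, k₀ = 0.9996, false easting 500000 m.
Meridian distance M = (N − FN)/k₀ = 2953959.0 m.
Inverse transverse Mercator on WGS84 gives φ = 26.69610045°, λ = 57.05320037°.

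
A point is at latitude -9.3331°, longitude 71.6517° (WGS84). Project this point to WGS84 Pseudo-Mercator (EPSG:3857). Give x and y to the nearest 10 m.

Web Mercator is spherical with R = a = 6378137 m.
x = R·λ = 6378137 × 1.250558080 = 7976230.758 m.
y = R·ln tan(π/4 + φ/2) = 6378137 × -0.163618515 = -1043581.306 m.

x 7976230 m, y -1043580 m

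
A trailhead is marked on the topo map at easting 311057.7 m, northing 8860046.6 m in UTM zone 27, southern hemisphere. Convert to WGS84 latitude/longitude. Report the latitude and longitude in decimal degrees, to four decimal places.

Zone 27S: λ₀ = -21°, k₀ = 0.9996, false easting 500000 m, false northing 10000000 m.
Meridian distance M = (N − FN)/k₀ = -1140409.6 m.
Inverse transverse Mercator on WGS84 gives φ = -10.30779973°, λ = -22.72539972°.

lat -10.3078°, lon -22.7254°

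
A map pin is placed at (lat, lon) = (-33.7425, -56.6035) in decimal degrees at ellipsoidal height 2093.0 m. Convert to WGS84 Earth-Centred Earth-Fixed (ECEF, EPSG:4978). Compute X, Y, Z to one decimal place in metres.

X 2923286.7 m, Y -4433986.4 m, Z -3523894.4 m

WGS84: a = 6378137 m, e² = 0.006694380; N(φ) = a/√(1−e²sin²φ) = 6384734.135 m.
X = (N+h)·cosφ·cosλ = 2923286.731 m; Y = (N+h)·cosφ·sinλ = -4433986.384 m; Z = (N(1−e²)+h)·sinφ = -3523894.433 m.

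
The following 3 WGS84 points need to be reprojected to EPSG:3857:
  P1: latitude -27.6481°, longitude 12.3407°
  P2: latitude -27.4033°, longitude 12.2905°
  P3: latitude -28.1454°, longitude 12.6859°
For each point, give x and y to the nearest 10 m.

P1: x 1373760 m, y -3204680 m; P2: x 1368170 m, y -3173950 m; P3: x 1412190 m, y -3267320 m

Web Mercator: x = R·λ, y = R·ln tan(π/4+φ/2), R = 6378137 m.
P1 (-27.6481°, 12.3407°) → (1373760.440, -3204679.259) m.
P2 (-27.4033°, 12.2905°) → (1368172.202, -3173949.746) m.
P3 (-28.1454°, 12.6859°) → (1412187.928, -3267317.802) m.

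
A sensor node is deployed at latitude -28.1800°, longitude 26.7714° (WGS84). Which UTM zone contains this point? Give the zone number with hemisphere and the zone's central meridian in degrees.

Zone 35S, central meridian 27°

UTM zone = ⌊(λ + 180)/6⌋ + 1; 26.7714° ∈ [24°, 30°) → zone 35.
Hemisphere: S (φ < 0).
Central meridian λ₀ = 6×35 − 183 = 27°.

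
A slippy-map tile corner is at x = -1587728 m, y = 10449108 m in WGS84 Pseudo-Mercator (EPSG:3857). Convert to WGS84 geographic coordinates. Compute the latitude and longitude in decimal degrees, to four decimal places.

lat 68.0071°, lon -14.2628°

R = 6378137 m. λ = x/R = -14.26280329°.
φ = 2·arctan(exp(y/R)) − 90° = 2·arctan(5.14626) − 90° = 68.00710168°.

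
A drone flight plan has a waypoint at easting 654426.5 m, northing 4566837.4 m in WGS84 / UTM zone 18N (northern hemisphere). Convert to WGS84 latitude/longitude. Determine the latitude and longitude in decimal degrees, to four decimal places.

lat 41.2382°, lon -73.1572°

Zone 18N: λ₀ = -75°, k₀ = 0.9996, false easting 500000 m.
Meridian distance M = (N − FN)/k₀ = 4568664.9 m.
Inverse transverse Mercator on WGS84 gives φ = 41.23819991°, λ = -73.15720048°.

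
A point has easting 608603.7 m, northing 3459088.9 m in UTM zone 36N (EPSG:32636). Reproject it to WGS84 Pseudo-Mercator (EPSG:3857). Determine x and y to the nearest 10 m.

x 3800530 m, y 3666690 m

Unproject from UTM 36N (λ₀ = 33°) → φ = 31.26099963°, λ = 34.14069952°.
Web Mercator (R = 6378137 m): x = 3800525.286 m, y = 3666691.504 m.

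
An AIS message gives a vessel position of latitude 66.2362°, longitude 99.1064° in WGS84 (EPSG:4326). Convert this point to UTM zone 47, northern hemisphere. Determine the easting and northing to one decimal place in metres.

E 504784.4 m, N 7346242.0 m

Zone 47 central meridian λ₀ = 6×47 − 183 = 99°; Δλ = +0.1064°.
Transverse Mercator on WGS84 with k₀ = 0.9996 gives E = 504784.423 m, N = 7346242.039 m.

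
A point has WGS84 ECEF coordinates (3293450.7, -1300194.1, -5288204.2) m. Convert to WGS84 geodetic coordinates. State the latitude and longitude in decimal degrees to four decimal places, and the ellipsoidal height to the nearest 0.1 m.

lat -56.3727°, lon -21.5432°, h 802.8 m

λ = atan2(Y, X) = -21.54320007°; p = √(X²+Y²) = 3540808.1 m.
Bowring's method on WGS84 (a = 6378137 m, b = 6356752.314 m) gives φ = -56.37269988°, h = 802.782 m.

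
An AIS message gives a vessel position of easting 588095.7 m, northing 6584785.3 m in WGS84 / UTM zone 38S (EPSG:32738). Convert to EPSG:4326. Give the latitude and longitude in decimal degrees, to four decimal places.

Zone 38S: λ₀ = 45°, k₀ = 0.9996, false easting 500000 m, false northing 10000000 m.
Meridian distance M = (N − FN)/k₀ = -3416581.3 m.
Inverse transverse Mercator on WGS84 gives φ = -30.86689964°, λ = 45.92149960°.

lat -30.8669°, lon 45.9215°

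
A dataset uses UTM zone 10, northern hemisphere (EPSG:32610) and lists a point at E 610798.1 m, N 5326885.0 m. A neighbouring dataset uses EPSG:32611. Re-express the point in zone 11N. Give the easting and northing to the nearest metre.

UTM 10N → geographic: φ = 48.08560018°, λ = -121.51220062°.
UTM 11N (λ₀ = -117°) forward: E = 164004.528 m, N = 5335669.319 m.

E 164005 m, N 5335669 m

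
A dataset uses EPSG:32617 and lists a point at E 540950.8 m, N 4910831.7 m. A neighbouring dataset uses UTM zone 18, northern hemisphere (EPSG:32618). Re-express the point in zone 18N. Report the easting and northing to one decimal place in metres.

E 62724.3 m, N 4925360.5 m

UTM 17N → geographic: φ = 44.34960010°, λ = -80.48620025°.
UTM 18N (λ₀ = -75°) forward: E = 62724.305 m, N = 4925360.473 m.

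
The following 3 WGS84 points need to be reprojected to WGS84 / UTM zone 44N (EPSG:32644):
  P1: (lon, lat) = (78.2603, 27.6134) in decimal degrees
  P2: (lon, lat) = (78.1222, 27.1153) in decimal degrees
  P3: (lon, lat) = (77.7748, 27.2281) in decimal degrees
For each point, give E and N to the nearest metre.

P1: E 229611 m, N 3057376 m; P2: E 214700 m, N 3002473 m; P3: E 180561 m, N 3015816 m

UTM zone 44N: λ₀ = 81°, k₀ = 0.9996.
P1 (27.6134°, 78.2603°) → (229611.358, 3057375.738) m.
P2 (27.1153°, 78.1222°) → (214699.699, 3002473.316) m.
P3 (27.2281°, 77.7748°) → (180560.587, 3015816.206) m.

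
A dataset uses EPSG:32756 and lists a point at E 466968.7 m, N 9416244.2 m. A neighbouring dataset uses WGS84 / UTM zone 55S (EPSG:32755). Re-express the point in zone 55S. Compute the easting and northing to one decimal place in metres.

UTM 56S → geographic: φ = -5.28120035°, λ = 152.70190034°.
UTM 55S (λ₀ = 147°) forward: E = 1132837.884 m, N = 9413346.464 m.

E 1132837.9 m, N 9413346.5 m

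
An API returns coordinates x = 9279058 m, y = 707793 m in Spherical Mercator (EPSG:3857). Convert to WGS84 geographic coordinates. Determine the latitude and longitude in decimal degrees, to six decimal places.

lat 6.345203°, lon 83.355196°

R = 6378137 m. λ = x/R = 83.35519624°.
φ = 2·arctan(exp(y/R)) − 90° = 2·arctan(1.11736) − 90° = 6.34520279°.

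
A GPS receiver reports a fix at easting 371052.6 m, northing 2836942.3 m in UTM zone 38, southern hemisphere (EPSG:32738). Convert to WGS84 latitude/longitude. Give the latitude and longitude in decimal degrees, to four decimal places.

Zone 38S: λ₀ = 45°, k₀ = 0.9996, false easting 500000 m, false northing 10000000 m.
Meridian distance M = (N − FN)/k₀ = -7165924.1 m.
Inverse transverse Mercator on WGS84 gives φ = -64.56810016°, λ = 42.30829998°.

lat -64.5681°, lon 42.3083°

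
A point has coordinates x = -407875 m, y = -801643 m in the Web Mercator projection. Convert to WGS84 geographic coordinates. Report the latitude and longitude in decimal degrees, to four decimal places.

lat -7.1824°, lon -3.6640°

R = 6378137 m. λ = x/R = -3.66400347°.
φ = 2·arctan(exp(y/R)) − 90° = 2·arctan(0.88189) − 90° = -7.18239637°.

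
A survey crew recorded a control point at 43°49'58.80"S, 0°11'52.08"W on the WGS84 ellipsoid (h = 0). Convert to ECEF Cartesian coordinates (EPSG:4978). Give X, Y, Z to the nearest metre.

WGS84: a = 6378137 m, e² = 0.006694380; N(φ) = a/√(1−e²sin²φ) = 6388401.430 m.
X = (N+h)·cosφ·cosλ = 4608319.138 m; Y = (N+h)·cosφ·sinλ = -15909.185 m; Z = (N(1−e²)+h)·sinφ = -4394725.157 m.

X 4608319 m, Y -15909 m, Z -4394725 m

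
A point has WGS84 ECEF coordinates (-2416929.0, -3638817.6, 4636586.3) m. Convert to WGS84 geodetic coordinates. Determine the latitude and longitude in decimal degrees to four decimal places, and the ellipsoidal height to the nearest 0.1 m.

lat 46.8981°, lon -123.5924°, h 3498.9 m

λ = atan2(Y, X) = -123.59240043°; p = √(X²+Y²) = 4368356.6 m.
Bowring's method on WGS84 (a = 6378137 m, b = 6356752.314 m) gives φ = 46.89809979°, h = 3498.933 m.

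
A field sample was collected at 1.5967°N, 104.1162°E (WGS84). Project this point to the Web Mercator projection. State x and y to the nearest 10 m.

Web Mercator is spherical with R = a = 6378137 m.
x = R·λ = 6378137 × 1.817170495 = 11590162.367 m.
y = R·ln tan(π/4 + φ/2) = 6378137 × 0.027871280 = 177766.842 m.

x 11590160 m, y 177770 m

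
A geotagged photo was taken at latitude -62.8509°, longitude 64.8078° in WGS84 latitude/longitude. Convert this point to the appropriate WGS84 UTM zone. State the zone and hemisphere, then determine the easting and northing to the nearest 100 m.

Zone 41S: E 592000 m, N 3029700 m

Longitude 64.8078° lies in the 6° band [60°, 66°), giving zone 41; latitude is south of the equator, so 41S.
Zone 41 central meridian λ₀ = 6×41 − 183 = 63°; Δλ = +1.8078°.
Transverse Mercator on WGS84 with k₀ = 0.9996 gives E = 592027.488 m, N = 3029730.873 m.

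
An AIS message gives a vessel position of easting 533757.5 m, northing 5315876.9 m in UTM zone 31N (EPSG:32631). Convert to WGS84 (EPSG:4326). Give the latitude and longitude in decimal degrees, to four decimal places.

Zone 31N: λ₀ = 3°, k₀ = 0.9996, false easting 500000 m.
Meridian distance M = (N − FN)/k₀ = 5318004.1 m.
Inverse transverse Mercator on WGS84 gives φ = 47.99530004°, λ = 3.45250007°.

lat 47.9953°, lon 3.4525°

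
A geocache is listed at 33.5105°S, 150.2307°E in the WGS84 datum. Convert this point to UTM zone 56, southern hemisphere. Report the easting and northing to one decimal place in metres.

E 242764.2 m, N 6288683.0 m

Zone 56 central meridian λ₀ = 6×56 − 183 = 153°; Δλ = -2.7693°.
Transverse Mercator on WGS84 with k₀ = 0.9996 gives E = 242764.187 m, N = 6288682.952 m.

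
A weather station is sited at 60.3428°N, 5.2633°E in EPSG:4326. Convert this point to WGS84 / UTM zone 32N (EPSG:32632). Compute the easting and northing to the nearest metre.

E 293810 m, N 6695435 m

Zone 32 central meridian λ₀ = 6×32 − 183 = 9°; Δλ = -3.7367°.
Transverse Mercator on WGS84 with k₀ = 0.9996 gives E = 293810.179 m, N = 6695434.964 m.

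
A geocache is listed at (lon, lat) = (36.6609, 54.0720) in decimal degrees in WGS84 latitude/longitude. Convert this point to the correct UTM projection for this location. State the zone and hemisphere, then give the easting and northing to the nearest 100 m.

Zone 37N: E 347000 m, N 5994100 m

Longitude 36.6609° lies in the 6° band [36°, 42°), giving zone 37; latitude is north of the equator, so 37N.
Zone 37 central meridian λ₀ = 6×37 − 183 = 39°; Δλ = -2.3391°.
Transverse Mercator on WGS84 with k₀ = 0.9996 gives E = 346950.983 m, N = 5994062.826 m.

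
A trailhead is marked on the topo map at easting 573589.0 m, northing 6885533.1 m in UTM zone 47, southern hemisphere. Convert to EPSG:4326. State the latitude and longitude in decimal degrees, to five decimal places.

Zone 47S: λ₀ = 99°, k₀ = 0.9996, false easting 500000 m, false northing 10000000 m.
Meridian distance M = (N − FN)/k₀ = -3115713.2 m.
Inverse transverse Mercator on WGS84 gives φ = -28.15380010°, λ = 99.74949991°.

lat -28.15380°, lon 99.74950°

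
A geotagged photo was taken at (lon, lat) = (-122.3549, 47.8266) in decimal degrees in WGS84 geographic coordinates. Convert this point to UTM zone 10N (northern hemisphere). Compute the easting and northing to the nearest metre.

Zone 10 central meridian λ₀ = 6×10 − 183 = -123°; Δλ = +0.6451°.
Transverse Mercator on WGS84 with k₀ = 0.9996 gives E = 548282.495 m, N = 5297229.273 m.

E 548282 m, N 5297229 m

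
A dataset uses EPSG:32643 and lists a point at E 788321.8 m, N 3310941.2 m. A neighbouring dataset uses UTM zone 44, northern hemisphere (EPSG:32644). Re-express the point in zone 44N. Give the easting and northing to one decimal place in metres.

UTM 43N → geographic: φ = 29.89540012°, λ = 77.98559961°.
UTM 44N (λ₀ = 81°) forward: E = 208895.590 m, N = 3311013.885 m.

E 208895.6 m, N 3311013.9 m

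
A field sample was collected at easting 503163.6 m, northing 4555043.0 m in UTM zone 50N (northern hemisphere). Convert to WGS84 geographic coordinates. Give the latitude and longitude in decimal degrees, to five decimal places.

lat 41.14670°, lon 117.03770°

Zone 50N: λ₀ = 117°, k₀ = 0.9996, false easting 500000 m.
Meridian distance M = (N − FN)/k₀ = 4556865.7 m.
Inverse transverse Mercator on WGS84 gives φ = 41.14669958°, λ = 117.03770015°.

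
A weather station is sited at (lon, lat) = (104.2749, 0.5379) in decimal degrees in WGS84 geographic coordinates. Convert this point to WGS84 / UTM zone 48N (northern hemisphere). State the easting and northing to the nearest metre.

Zone 48 central meridian λ₀ = 6×48 − 183 = 105°; Δλ = -0.7251°.
Transverse Mercator on WGS84 with k₀ = 0.9996 gives E = 419315.888 m, N = 59458.923 m.

E 419316 m, N 59459 m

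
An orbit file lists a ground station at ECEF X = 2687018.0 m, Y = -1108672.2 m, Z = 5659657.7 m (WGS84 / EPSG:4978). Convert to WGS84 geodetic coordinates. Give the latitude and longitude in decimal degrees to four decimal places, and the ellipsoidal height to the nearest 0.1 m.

λ = atan2(Y, X) = -22.42119994°; p = √(X²+Y²) = 2906754.2 m.
Bowring's method on WGS84 (a = 6378137 m, b = 6356752.314 m) gives φ = 62.97139983°, h = 1265.770 m.

lat 62.9714°, lon -22.4212°, h 1265.8 m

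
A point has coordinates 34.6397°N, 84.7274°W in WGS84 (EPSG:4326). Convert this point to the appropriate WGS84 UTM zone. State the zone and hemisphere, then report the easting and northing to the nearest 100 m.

Longitude -84.7274° lies in the 6° band [-90°, -84°), giving zone 16; latitude is north of the equator, so 16N.
Zone 16 central meridian λ₀ = 6×16 − 183 = -87°; Δλ = +2.2726°.
Transverse Mercator on WGS84 with k₀ = 0.9996 gives E = 708302.898 m, N = 3835437.257 m.

Zone 16N: E 708300 m, N 3835400 m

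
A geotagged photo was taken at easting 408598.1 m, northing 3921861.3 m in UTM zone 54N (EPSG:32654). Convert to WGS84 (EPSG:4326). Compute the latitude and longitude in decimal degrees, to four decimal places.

lat 35.4360°, lon 139.9930°

Zone 54N: λ₀ = 141°, k₀ = 0.9996, false easting 500000 m.
Meridian distance M = (N − FN)/k₀ = 3923430.7 m.
Inverse transverse Mercator on WGS84 gives φ = 35.43600021°, λ = 139.99299991°.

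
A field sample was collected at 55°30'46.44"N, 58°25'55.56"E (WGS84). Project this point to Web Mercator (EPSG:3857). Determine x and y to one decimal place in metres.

Web Mercator is spherical with R = a = 6378137 m.
x = R·λ = 6378137 × 1.019832534 = 6504631.618 m.
y = R·ln tan(π/4 + φ/2) = 6378137 × 1.169942364 = 7462052.677 m.

x 6504631.6 m, y 7462052.7 m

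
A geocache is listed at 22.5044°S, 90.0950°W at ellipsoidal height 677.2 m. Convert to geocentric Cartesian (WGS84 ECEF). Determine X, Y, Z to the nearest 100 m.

WGS84: a = 6378137 m, e² = 0.006694380; N(φ) = a/√(1−e²sin²φ) = 6381266.926 m.
X = (N+h)·cosφ·cosλ = -9775.867 m; Y = (N+h)·cosφ·sinλ = -5895951.882 m; Z = (N(1−e²)+h)·sinφ = -2426366.327 m.

X -9800 m, Y -5896000 m, Z -2426400 m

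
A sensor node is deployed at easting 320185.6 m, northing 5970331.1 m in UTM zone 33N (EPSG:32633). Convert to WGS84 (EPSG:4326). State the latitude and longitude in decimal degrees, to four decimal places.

lat 53.8503°, lon 12.2663°

Zone 33N: λ₀ = 15°, k₀ = 0.9996, false easting 500000 m.
Meridian distance M = (N − FN)/k₀ = 5972720.2 m.
Inverse transverse Mercator on WGS84 gives φ = 53.85029997°, λ = 12.26629943°.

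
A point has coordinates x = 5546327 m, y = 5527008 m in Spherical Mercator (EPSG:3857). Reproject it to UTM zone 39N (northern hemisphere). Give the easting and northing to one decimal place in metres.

Web Mercator inverse (R = 6378137 m) → φ = 44.39650058°, λ = 49.82350315°.
UTM 39N forward: E = 406305.691 m, N = 4916585.867 m.

E 406305.7 m, N 4916585.9 m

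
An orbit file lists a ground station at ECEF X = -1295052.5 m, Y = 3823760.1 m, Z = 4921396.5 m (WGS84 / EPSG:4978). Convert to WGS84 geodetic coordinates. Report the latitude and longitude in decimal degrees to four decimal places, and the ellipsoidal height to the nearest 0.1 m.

lat 50.8259°, lon 108.7105°, h 81.8 m

λ = atan2(Y, X) = 108.71050053°; p = √(X²+Y²) = 4037115.6 m.
Bowring's method on WGS84 (a = 6378137 m, b = 6356752.314 m) gives φ = 50.82590003°, h = 81.816 m.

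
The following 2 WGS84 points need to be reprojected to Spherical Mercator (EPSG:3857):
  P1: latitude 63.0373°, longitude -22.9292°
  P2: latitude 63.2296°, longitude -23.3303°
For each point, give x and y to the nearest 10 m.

P1: x -2552470 m, y 9109400 m; P2: x -2597120 m, y 9156770 m

Web Mercator: x = R·λ, y = R·ln tan(π/4+φ/2), R = 6378137 m.
P1 (63.0373°, -22.9292°) → (-2552466.868, 9109402.799) m.
P2 (63.2296°, -23.3303°) → (-2597117.116, 9156772.049) m.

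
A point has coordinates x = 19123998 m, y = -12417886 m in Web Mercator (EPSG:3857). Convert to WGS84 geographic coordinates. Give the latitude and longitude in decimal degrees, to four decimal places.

R = 6378137 m. λ = x/R = 171.79379697°.
φ = 2·arctan(exp(y/R)) − 90° = 2·arctan(0.14271) − 90° = -73.75639917°.

lat -73.7564°, lon 171.7938°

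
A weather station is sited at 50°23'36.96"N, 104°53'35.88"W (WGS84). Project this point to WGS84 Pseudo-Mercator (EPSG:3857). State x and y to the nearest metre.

Web Mercator is spherical with R = a = 6378137 m.
x = R·λ = 6378137 × -1.830733448 = -11676668.744 m.
y = R·ln tan(π/4 + φ/2) = 6378137 × 1.021414487 = 6514721.529 m.

x -11676669 m, y 6514722 m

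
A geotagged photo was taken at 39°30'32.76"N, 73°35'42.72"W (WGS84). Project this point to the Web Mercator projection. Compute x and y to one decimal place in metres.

Web Mercator is spherical with R = a = 6378137 m.
x = R·λ = 6378137 × -1.284478554 = -8192580.189 m.
y = R·ln tan(π/4 + φ/2) = 6378137 × 0.751765033 = 4794860.369 m.

x -8192580.2 m, y 4794860.4 m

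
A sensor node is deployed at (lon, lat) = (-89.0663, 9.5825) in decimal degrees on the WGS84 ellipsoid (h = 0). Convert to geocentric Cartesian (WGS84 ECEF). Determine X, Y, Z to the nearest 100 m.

WGS84: a = 6378137 m, e² = 0.006694380; N(φ) = a/√(1−e²sin²φ) = 6378728.690 m.
X = (N+h)·cosφ·cosλ = 102493.711 m; Y = (N+h)·cosφ·sinλ = -6288890.683 m; Z = (N(1−e²)+h)·sinφ = 1054743.114 m.

X 102500 m, Y -6288900 m, Z 1054700 m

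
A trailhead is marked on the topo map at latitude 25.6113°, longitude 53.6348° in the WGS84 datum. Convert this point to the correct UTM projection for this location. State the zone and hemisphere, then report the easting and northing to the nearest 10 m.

Longitude 53.6348° lies in the 6° band [48°, 54°), giving zone 39; latitude is north of the equator, so 39N.
Zone 39 central meridian λ₀ = 6×39 − 183 = 51°; Δλ = +2.6348°.
Transverse Mercator on WGS84 with k₀ = 0.9996 gives E = 764605.153 m, N = 2835270.073 m.

Zone 39N: E 764610 m, N 2835270 m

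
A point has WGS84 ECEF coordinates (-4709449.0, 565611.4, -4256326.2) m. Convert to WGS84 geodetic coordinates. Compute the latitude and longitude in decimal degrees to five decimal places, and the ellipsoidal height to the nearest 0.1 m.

lat -42.09400°, lon 173.15150°, h 4429.0 m

λ = atan2(Y, X) = 173.15149955°; p = √(X²+Y²) = 4743292.8 m.
Bowring's method on WGS84 (a = 6378137 m, b = 6356752.314 m) gives φ = -42.09399978°, h = 4428.978 m.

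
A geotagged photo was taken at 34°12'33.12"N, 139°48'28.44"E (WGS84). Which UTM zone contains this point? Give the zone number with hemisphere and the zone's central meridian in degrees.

UTM zone = ⌊(λ + 180)/6⌋ + 1; 139.8079° ∈ [138°, 144°) → zone 54.
Hemisphere: N (φ ≥ 0).
Central meridian λ₀ = 6×54 − 183 = 141°.

Zone 54N, central meridian 141°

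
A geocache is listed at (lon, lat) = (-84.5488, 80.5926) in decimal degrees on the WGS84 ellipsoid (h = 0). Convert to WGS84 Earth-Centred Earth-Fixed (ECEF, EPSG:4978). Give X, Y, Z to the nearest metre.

X 99362 m, Y -1041211 m, Z 6270696 m

WGS84: a = 6378137 m, e² = 0.006694380; N(φ) = a/√(1−e²sin²φ) = 6399017.551 m.
X = (N+h)·cosφ·cosλ = 99362.223 m; Y = (N+h)·cosφ·sinλ = -1041210.755 m; Z = (N(1−e²)+h)·sinφ = 6270696.205 m.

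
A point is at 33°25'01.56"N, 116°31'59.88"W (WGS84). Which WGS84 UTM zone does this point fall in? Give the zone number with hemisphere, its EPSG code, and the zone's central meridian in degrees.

Zone 11N (EPSG:32611), central meridian -117°

UTM zone = ⌊(λ + 180)/6⌋ + 1; -116.5333° ∈ [-120°, -114°) → zone 11.
Hemisphere: N (φ ≥ 0).
Central meridian λ₀ = 6×11 − 183 = -117°.
EPSG code: 32611.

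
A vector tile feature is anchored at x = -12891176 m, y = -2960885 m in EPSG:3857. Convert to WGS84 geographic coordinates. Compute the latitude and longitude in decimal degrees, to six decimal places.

lat -25.691202°, lon -115.803404°

R = 6378137 m. λ = x/R = -115.80340431°.
φ = 2·arctan(exp(y/R)) − 90° = 2·arctan(0.62862) − 90° = -25.69120213°.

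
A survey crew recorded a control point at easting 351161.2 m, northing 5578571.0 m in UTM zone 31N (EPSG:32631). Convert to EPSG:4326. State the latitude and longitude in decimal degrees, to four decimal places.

lat 50.3404°, lon 0.9083°

Zone 31N: λ₀ = 3°, k₀ = 0.9996, false easting 500000 m.
Meridian distance M = (N − FN)/k₀ = 5580803.3 m.
Inverse transverse Mercator on WGS84 gives φ = 50.34039979°, λ = 0.90830034°.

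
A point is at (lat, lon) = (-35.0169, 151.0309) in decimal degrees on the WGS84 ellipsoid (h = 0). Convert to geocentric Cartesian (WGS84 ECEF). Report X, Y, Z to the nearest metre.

X -4575060 m, Y 2532773 m, Z -3639403 m

WGS84: a = 6378137 m, e² = 0.006694380; N(φ) = a/√(1−e²sin²φ) = 6385178.112 m.
X = (N+h)·cosφ·cosλ = -4575060.236 m; Y = (N+h)·cosφ·sinλ = 2532772.785 m; Z = (N(1−e²)+h)·sinφ = -3639402.578 m.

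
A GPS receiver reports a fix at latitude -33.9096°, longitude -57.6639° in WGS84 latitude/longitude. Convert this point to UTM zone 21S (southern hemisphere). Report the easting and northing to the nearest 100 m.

E 438600 m, N 6247700 m

Zone 21 central meridian λ₀ = 6×21 − 183 = -57°; Δλ = -0.6639°.
Transverse Mercator on WGS84 with k₀ = 0.9996 gives E = 438624.881 m, N = 6247668.941 m.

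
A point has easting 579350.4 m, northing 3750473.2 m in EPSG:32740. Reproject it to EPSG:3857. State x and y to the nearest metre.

x 6488268 m, y -7635182 m

Unproject from UTM 40S (λ₀ = 57°) → φ = -56.38369994°, λ = 58.28509978°.
Web Mercator (R = 6378137 m): x = 6488267.628 m, y = -7635181.755 m.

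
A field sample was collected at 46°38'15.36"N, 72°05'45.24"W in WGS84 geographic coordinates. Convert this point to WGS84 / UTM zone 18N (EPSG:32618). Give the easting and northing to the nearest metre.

Zone 18 central meridian λ₀ = 6×18 − 183 = -75°; Δλ = +2.9041°.
Transverse Mercator on WGS84 with k₀ = 0.9996 gives E = 722268.951 m, N = 5168990.222 m.

E 722269 m, N 5168990 m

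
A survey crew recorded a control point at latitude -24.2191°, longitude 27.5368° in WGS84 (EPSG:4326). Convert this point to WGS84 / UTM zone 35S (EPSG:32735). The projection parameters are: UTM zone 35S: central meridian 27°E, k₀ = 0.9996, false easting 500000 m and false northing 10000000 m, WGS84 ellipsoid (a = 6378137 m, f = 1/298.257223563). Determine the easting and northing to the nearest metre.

E 554506 m, N 7321411 m

Zone 35 central meridian λ₀ = 6×35 − 183 = 27°; Δλ = +0.5368°.
Transverse Mercator on WGS84 with k₀ = 0.9996 gives E = 554506.202 m, N = 7321410.949 m.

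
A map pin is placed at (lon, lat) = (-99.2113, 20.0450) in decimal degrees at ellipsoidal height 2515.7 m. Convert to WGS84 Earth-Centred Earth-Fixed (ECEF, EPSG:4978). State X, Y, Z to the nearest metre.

WGS84: a = 6378137 m, e² = 0.006694380; N(φ) = a/√(1−e²sin²φ) = 6380646.608 m.
X = (N+h)·cosφ·cosλ = -959893.994 m; Y = (N+h)·cosφ·sinλ = -5919167.504 m; Z = (N(1−e²)+h)·sinφ = 2173239.667 m.

X -959894 m, Y -5919168 m, Z 2173240 m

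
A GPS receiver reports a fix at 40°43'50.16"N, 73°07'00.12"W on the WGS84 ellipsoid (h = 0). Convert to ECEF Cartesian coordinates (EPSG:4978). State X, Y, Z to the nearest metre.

X 1405697 m, Y -4631546 m, Z 4139798 m

WGS84: a = 6378137 m, e² = 0.006694380; N(φ) = a/√(1−e²sin²φ) = 6387245.966 m.
X = (N+h)·cosφ·cosλ = 1405696.781 m; Y = (N+h)·cosφ·sinλ = -4631545.848 m; Z = (N(1−e²)+h)·sinφ = 4139798.327 m.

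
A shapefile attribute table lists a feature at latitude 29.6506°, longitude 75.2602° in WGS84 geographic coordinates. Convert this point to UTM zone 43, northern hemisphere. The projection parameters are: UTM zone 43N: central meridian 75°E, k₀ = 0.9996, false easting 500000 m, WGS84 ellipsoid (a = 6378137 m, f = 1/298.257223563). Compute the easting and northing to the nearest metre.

Zone 43 central meridian λ₀ = 6×43 − 183 = 75°; Δλ = +0.2602°.
Transverse Mercator on WGS84 with k₀ = 0.9996 gives E = 525183.177 m, N = 3280098.317 m.

E 525183 m, N 3280098 m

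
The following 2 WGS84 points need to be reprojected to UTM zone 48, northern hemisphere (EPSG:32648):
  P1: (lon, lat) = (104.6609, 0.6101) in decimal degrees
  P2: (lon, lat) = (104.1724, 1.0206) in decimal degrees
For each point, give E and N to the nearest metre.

P1: E 462269 m, N 67436 m; P2: E 407920 m, N 112819 m

UTM zone 48N: λ₀ = 105°, k₀ = 0.9996.
P1 (0.6101°, 104.6609°) → (462268.563, 67435.596) m.
P2 (1.0206°, 104.1724°) → (407920.131, 112818.931) m.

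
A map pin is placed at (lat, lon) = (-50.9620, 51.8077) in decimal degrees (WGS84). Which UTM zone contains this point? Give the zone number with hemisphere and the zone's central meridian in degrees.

UTM zone = ⌊(λ + 180)/6⌋ + 1; 51.8077° ∈ [48°, 54°) → zone 39.
Hemisphere: S (φ < 0).
Central meridian λ₀ = 6×39 − 183 = 51°.

Zone 39S, central meridian 51°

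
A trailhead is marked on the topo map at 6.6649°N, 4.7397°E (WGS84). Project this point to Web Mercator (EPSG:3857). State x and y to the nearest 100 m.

Web Mercator is spherical with R = a = 6378137 m.
x = R·λ = 6378137 × 0.082723371 = 527620.991 m.
y = R·ln tan(π/4 + φ/2) = 6378137 × 0.116587679 = 743612.187 m.

x 527600 m, y 743600 m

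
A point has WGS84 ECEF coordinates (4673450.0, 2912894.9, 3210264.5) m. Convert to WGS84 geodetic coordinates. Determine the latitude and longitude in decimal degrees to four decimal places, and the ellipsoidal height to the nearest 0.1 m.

lat 30.4078°, lon 31.9347°, h 1622.2 m

λ = atan2(Y, X) = 31.93470017°; p = √(X²+Y²) = 5506913.1 m.
Bowring's method on WGS84 (a = 6378137 m, b = 6356752.314 m) gives φ = 30.40780002°, h = 1622.234 m.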